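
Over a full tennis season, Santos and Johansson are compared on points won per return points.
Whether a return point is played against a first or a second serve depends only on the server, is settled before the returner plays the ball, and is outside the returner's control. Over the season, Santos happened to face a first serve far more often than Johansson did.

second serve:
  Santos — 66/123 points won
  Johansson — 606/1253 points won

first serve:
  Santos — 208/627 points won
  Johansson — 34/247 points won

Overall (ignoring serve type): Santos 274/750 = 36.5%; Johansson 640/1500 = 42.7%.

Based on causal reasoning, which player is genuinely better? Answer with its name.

Santos

Serve type satisfies the back-door criterion: it is not a descendant of the player, and it blocks the spurious path from player to outcome. Adjusting for it (i.e., using the within-serve type rates) gives the causal effect.
Within each level — second serve: 53.7% vs 48.4%; first serve: 33.2% vs 13.8% — Santos is higher every time.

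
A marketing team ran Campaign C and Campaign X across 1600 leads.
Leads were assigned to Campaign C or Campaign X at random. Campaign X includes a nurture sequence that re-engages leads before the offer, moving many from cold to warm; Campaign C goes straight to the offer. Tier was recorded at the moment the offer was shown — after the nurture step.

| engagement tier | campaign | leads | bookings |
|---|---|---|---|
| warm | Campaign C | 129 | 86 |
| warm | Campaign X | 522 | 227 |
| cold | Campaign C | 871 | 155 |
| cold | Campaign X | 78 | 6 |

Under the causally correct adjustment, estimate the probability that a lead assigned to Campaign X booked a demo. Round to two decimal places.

The distribution of engagement tier is itself part of what the campaign does — it is an intermediate outcome. Holding it fixed would remove that part of the effect; the total effect is the pooled difference.
So P(outcome | do(Campaign X)) is just the pooled rate for Campaign X: 233/600 = 0.388.

0.39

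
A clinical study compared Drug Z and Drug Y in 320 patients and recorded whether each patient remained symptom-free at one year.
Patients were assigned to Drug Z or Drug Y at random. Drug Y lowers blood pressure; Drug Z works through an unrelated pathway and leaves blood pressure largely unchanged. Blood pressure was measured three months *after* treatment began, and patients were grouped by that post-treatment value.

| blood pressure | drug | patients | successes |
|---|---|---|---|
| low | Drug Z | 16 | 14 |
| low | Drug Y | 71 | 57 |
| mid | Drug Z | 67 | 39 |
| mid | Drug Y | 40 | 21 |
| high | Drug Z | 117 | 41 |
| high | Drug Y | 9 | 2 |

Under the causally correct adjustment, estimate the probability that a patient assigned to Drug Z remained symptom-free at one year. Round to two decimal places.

Because the drug influences blood pressure, blood pressure is a post-treatment mediator, not a confounder. Stratifying on it would bias the estimate; the causal effect is the crude pooled difference.
So P(outcome | do(Drug Z)) is just the pooled rate for Drug Z: 94/200 = 0.470.

0.47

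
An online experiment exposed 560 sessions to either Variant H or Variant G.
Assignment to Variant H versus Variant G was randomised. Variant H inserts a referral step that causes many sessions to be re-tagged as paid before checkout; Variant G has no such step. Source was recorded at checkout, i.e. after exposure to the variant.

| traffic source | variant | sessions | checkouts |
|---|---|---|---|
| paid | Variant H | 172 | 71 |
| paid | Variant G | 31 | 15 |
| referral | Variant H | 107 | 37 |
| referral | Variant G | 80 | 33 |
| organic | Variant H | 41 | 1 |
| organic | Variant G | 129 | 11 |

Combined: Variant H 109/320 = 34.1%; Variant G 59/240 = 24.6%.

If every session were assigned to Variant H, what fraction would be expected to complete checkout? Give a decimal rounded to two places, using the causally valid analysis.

The traffic source-specific comparison favours Variant G throughout, but the pooled figures favour Variant H. The question is whether to condition on traffic source.
Stratifying would compare variants among sessions the variants themselves sorted into traffic source groups — a form of selection on an intermediate. The unconditioned pooled rates give the total causal effect.
So P(outcome | do(Variant H)) is just the pooled rate for Variant H: 109/320 = 0.341.

0.34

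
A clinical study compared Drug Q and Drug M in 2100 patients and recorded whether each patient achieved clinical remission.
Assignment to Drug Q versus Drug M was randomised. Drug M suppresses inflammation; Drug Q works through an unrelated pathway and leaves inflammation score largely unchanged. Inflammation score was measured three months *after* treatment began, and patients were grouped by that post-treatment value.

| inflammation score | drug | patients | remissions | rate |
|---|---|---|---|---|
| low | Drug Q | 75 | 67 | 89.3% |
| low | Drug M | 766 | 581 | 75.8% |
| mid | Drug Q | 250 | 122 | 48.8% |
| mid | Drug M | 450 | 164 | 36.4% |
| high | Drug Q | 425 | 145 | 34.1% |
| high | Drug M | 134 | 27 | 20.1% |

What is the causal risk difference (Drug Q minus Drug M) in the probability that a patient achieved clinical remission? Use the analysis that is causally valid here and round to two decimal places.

The stratified and pooled comparisons disagree (Drug Q wins within each inflammation score; Drug M wins overall), so the answer turns on the causal role of inflammation score.
Because the drug influences inflammation score, inflammation score is a post-treatment mediator, not a confounder. Stratifying on it would bias the estimate; the causal effect is the crude pooled difference.
The causal difference is the pooled difference: 0.445 − 0.572 = -0.127.

-0.13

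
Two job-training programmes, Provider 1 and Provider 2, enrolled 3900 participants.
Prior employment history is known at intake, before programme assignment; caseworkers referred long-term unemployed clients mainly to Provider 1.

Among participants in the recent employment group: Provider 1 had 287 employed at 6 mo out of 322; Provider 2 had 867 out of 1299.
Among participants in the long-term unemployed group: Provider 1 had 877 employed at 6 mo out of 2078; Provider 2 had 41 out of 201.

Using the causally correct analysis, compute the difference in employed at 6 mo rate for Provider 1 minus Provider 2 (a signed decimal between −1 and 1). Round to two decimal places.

Prior employment history differs across programmes for reasons unrelated to any effect of the programme itself, and it separately predicts the outcome — a classic confounder. We must compare within prior employment history levels.
Adjusting over the population distribution of prior employment history: 0.416·(0.891−0.667) + 0.584·(0.422−0.204) = +0.220.

+0.22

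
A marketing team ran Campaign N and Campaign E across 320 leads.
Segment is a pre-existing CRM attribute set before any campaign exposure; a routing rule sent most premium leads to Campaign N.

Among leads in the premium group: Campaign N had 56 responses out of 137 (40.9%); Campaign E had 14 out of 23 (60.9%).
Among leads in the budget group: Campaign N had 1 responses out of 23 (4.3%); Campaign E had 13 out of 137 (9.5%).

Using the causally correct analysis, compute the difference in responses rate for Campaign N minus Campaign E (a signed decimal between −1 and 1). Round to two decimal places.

Within every customer segment level Campaign E has the higher rate, yet pooled Campaign N does — Simpson's reversal.
Customer segment differs across campaigns for reasons unrelated to any effect of the campaign itself, and it separately predicts the outcome — a classic confounder. We must compare within customer segment levels.
Adjusting over the population distribution of customer segment: 0.500·(0.409−0.609) + 0.500·(0.043−0.095) = -0.126.

-0.13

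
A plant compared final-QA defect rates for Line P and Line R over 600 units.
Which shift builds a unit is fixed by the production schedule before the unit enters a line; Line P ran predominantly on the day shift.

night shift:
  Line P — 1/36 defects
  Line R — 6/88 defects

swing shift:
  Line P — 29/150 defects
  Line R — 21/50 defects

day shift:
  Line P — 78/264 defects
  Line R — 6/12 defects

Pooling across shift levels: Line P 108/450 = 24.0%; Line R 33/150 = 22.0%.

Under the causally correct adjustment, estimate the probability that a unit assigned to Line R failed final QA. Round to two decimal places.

Within every shift level Line P has the lower rate, yet pooled Line R does — Simpson's reversal.
Shift is set before the line has any effect — it is not caused by the line — and it independently drives the outcome. That makes it a confounder, so the causal comparison is within shift levels.
Standardising Line R to the population shift mix: 0.207·6/88 + 0.333·21/50 + 0.460·6/12 = 0.384.

0.38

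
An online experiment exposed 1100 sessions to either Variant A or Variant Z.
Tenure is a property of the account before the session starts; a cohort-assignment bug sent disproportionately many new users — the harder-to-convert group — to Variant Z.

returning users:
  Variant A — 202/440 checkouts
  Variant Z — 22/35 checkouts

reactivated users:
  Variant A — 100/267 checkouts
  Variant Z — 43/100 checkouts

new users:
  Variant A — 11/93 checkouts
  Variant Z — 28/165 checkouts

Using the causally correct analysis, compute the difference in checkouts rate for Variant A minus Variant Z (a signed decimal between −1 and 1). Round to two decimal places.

-0.10

Variant Z is higher inside every user tenure stratum but Variant A is higher in aggregate. Whether to stratify depends on how user tenure relates to the variant.
User tenure differs across variants for reasons unrelated to any effect of the variant itself, and it separately predicts the outcome — a classic confounder. We must compare within user tenure levels.
Adjusting over the population distribution of user tenure: 0.432·(0.459−0.629) + 0.334·(0.375−0.430) + 0.235·(0.118−0.170) = -0.104.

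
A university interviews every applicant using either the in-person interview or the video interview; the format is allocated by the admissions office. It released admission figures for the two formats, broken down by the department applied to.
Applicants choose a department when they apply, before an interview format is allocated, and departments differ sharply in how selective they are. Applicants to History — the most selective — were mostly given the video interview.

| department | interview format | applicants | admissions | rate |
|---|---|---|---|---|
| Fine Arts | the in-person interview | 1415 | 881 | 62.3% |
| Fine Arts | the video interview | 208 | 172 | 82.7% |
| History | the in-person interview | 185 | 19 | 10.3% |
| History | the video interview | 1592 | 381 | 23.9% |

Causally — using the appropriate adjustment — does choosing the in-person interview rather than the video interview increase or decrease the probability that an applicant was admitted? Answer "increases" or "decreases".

decreases

Within every department level the video interview has the higher rate, yet pooled the in-person interview does — Simpson's reversal.
Department satisfies the back-door criterion: it is not a descendant of the interview format, and it blocks the spurious path from interview format to outcome. Adjusting for it (i.e., using the within-department rates) gives the causal effect.
Within each level — Fine Arts: 62.3% vs 82.7%; History: 10.3% vs 23.9% — the video interview is higher every time.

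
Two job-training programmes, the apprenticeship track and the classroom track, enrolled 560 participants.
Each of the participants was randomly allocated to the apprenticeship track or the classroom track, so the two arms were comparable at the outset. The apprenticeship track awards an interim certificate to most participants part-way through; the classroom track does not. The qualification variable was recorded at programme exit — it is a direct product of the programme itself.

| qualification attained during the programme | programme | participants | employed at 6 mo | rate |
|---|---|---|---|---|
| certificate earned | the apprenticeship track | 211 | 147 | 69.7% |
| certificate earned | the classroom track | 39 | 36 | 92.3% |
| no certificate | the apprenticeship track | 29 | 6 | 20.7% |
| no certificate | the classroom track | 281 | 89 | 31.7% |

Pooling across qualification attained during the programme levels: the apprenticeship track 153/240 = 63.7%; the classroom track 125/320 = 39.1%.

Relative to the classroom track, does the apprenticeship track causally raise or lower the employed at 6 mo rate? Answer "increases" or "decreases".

Qualification attained during the programme lies on the pathway programme → qualification attained during the programme → outcome, so adjusting for it blocks the indirect effect. For the total causal effect of programme, use the unadjusted pooled rates.
Pooled: the apprenticeship track 63.7% vs the classroom track 39.1%; the apprenticeship track is higher overall.

increases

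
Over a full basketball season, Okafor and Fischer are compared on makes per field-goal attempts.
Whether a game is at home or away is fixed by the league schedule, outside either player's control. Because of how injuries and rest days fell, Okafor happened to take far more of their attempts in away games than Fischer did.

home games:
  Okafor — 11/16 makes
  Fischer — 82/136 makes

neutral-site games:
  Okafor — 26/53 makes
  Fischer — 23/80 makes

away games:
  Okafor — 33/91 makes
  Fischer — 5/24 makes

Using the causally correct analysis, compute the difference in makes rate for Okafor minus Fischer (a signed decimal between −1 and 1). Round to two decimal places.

+0.14

Game venue is set before the player has any effect — it is not caused by the player — and it independently drives the outcome. That makes it a confounder, so the causal comparison is within game venue levels.
Adjusting over the population distribution of game venue: 0.380·(0.688−0.603) + 0.333·(0.491−0.287) + 0.287·(0.363−0.208) = +0.144.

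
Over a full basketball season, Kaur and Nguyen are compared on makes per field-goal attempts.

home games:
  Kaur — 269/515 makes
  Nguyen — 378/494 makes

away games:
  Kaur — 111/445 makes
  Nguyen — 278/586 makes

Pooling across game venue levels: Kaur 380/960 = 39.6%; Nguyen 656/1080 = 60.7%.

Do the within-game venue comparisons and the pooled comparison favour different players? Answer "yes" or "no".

no

Within each game venue level (home games 52.2% vs 76.5%; away games 24.9% vs 47.4%), Nguyen has the higher rate every time. Pooled: 39.6% vs 60.7% — Nguyen has the higher rate overall. They agree.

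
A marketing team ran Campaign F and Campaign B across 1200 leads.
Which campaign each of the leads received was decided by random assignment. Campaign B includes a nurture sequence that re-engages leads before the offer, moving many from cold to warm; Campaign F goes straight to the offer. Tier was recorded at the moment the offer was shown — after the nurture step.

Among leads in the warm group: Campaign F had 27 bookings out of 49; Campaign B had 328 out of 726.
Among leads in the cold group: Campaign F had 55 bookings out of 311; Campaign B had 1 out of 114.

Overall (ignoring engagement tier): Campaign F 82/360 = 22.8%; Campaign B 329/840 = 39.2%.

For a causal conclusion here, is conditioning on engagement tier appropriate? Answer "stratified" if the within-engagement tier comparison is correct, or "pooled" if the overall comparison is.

pooled

Stratifying would compare campaigns among leads the campaigns themselves sorted into engagement tier groups — a form of selection on an intermediate. The unconditioned pooled rates give the total causal effect.
Pooled: Campaign F 22.8% vs Campaign B 39.2%; Campaign B is higher overall.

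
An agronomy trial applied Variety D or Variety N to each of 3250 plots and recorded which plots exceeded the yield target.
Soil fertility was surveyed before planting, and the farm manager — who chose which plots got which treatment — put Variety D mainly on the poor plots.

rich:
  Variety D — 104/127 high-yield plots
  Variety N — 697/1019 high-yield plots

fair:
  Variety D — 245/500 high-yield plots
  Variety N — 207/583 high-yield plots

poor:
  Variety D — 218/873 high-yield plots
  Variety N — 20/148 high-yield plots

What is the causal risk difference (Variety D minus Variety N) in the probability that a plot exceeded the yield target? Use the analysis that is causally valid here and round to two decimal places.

Variety D is higher inside every soil fertility stratum but Variety N is higher in aggregate. Whether to stratify depends on how soil fertility relates to the variety.
Soil fertility satisfies the back-door criterion: it is not a descendant of the variety, and it blocks the spurious path from variety to outcome. Adjusting for it (i.e., using the within-soil fertility rates) gives the causal effect.
Adjusting over the population distribution of soil fertility: 0.353·(0.819−0.684) + 0.333·(0.490−0.355) + 0.314·(0.250−0.135) = +0.129.

+0.13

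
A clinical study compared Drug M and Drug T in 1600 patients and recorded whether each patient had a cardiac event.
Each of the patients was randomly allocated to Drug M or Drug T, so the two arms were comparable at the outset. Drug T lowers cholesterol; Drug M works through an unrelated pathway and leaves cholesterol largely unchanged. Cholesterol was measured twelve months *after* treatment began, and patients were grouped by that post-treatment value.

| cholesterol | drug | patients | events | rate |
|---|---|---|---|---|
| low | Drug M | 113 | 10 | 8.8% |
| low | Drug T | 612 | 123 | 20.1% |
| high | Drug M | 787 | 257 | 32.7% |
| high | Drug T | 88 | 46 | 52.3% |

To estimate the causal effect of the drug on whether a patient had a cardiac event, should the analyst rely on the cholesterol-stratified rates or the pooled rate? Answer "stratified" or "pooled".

pooled

Drug M is lower inside every cholesterol stratum but Drug T is lower in aggregate. Whether to stratify depends on how cholesterol relates to the drug.
The distribution of cholesterol is itself part of what the drug does — it is an intermediate outcome. Holding it fixed would remove that part of the effect; the total effect is the pooled difference.
Pooled: Drug M 29.7% vs Drug T 24.1%; Drug T is lower overall.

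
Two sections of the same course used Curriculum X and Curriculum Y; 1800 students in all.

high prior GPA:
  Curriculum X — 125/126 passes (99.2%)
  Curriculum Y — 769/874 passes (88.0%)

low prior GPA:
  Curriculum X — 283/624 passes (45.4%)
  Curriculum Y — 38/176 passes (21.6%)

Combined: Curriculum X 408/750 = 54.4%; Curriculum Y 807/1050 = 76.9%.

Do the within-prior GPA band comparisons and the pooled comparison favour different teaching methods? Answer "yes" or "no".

yes

Within each prior GPA band level (high prior GPA 99.2% vs 88.0%; low prior GPA 45.4% vs 21.6%), Curriculum X has the higher rate every time. Pooled: 54.4% vs 76.9% — Curriculum Y has the higher rate overall. The two comparisons disagree.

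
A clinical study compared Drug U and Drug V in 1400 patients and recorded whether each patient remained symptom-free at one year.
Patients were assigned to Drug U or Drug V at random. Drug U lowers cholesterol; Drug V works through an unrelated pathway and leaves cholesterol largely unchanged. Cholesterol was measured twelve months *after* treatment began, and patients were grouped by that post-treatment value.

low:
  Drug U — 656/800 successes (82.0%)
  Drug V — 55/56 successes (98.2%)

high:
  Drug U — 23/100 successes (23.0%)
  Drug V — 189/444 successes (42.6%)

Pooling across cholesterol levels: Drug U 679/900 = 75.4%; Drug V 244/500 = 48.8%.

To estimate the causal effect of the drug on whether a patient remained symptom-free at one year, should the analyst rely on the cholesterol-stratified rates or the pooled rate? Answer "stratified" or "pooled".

pooled

Drug V is higher inside every cholesterol stratum but Drug U is higher in aggregate. Whether to stratify depends on how cholesterol relates to the drug.
Cholesterol is recorded after the drug and is itself shifted by it — it sits on the causal path from drug to outcome. Conditioning on a mediator would strip out part of the effect we want; the pooled comparison gives the total causal effect.
Pooled: Drug U 75.4% vs Drug V 48.8%; Drug U is higher overall.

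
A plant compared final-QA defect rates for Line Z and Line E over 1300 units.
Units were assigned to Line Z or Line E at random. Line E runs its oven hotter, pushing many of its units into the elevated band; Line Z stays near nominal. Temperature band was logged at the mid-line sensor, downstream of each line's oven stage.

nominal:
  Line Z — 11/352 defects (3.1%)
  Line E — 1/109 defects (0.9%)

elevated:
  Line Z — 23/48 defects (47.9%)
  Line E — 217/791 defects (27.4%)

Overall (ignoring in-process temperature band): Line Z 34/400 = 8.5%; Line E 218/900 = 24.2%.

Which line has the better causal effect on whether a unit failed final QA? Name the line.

Line Z

Line E is lower inside every in-process temperature band stratum but Line Z is lower in aggregate. Whether to stratify depends on how in-process temperature band relates to the line.
Because the line influences in-process temperature band, in-process temperature band is a post-treatment mediator, not a confounder. Stratifying on it would bias the estimate; the causal effect is the crude pooled difference.
Pooled: Line Z 8.5% vs Line E 24.2%; Line Z is lower overall.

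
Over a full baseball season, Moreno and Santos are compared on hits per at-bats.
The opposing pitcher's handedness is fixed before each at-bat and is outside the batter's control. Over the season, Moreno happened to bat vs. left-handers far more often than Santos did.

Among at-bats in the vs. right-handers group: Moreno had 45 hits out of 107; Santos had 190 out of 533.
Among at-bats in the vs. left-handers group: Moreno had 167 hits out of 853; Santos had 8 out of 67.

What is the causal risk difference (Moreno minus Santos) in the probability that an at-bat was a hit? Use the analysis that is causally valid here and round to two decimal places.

The pitcher handedness-specific comparison favours Moreno throughout, but the pooled figures favour Santos. The question is whether to condition on pitcher handedness.
Pitcher handedness differs across players for reasons unrelated to any effect of the player itself, and it separately predicts the outcome — a classic confounder. We must compare within pitcher handedness levels.
Adjusting over the population distribution of pitcher handedness: 0.410·(0.421−0.356) + 0.590·(0.196−0.119) = +0.071.

+0.07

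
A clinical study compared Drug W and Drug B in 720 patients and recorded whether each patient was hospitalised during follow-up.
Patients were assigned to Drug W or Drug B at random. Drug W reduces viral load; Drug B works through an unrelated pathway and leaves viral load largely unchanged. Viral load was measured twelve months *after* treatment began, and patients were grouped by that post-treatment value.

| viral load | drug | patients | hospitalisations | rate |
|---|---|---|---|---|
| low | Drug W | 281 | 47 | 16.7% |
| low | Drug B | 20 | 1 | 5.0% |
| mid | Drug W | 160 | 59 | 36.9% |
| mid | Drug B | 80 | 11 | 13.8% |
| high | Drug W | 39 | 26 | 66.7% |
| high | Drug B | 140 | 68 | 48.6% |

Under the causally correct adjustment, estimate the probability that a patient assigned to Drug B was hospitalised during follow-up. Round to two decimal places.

0.33

The viral load-specific comparison favours Drug B throughout, but the pooled figures favour Drug W. The question is whether to condition on viral load.
Stratifying would compare drugs among patients the drugs themselves sorted into viral load groups — a form of selection on an intermediate. The unconditioned pooled rates give the total causal effect.
So P(outcome | do(Drug B)) is just the pooled rate for Drug B: 80/240 = 0.333.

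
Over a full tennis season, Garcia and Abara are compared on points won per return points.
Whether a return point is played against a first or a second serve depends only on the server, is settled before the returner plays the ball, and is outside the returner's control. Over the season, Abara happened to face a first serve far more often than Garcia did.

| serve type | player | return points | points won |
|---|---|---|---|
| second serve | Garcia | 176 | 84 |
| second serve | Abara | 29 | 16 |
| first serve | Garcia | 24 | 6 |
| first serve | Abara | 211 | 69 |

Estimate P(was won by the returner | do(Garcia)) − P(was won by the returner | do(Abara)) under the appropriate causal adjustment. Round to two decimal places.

-0.08

Nothing the player does changes serve type; the imbalance is an allocation artefact. With serve type also predicting the outcome, the pooled figure is confounded, and the within-stratum comparison is the causal one.
Adjusting over the population distribution of serve type: 0.466·(0.477−0.552) + 0.534·(0.250−0.327) = -0.076.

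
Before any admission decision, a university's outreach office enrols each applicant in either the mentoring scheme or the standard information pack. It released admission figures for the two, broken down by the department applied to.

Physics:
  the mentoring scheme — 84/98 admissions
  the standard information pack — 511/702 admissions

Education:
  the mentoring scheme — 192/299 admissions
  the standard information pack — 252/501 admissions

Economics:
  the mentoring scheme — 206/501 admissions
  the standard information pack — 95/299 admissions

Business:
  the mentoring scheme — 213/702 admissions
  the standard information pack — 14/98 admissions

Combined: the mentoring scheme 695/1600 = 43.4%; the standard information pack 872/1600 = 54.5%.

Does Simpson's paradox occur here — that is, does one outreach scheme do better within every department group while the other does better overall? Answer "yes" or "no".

yes

Within each department level (Physics 85.7% vs 72.8%; Education 64.2% vs 50.3%; Economics 41.1% vs 31.8%; Business 30.3% vs 14.3%), the mentoring scheme has the higher rate every time. Pooled: 43.4% vs 54.5% — the standard information pack has the higher rate overall. The two comparisons disagree.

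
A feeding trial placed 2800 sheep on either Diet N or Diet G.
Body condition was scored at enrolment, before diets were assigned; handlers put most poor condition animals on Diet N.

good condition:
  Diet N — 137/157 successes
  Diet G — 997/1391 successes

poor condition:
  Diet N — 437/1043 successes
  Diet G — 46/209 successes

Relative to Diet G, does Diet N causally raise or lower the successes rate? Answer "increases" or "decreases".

increases

The starting body condition-specific comparison favours Diet N throughout, but the pooled figures favour Diet G. The question is whether to condition on starting body condition.
Nothing the diet does changes starting body condition; the imbalance is an allocation artefact. With starting body condition also predicting the outcome, the pooled figure is confounded, and the within-stratum comparison is the causal one.
Within each level — good condition: 87.3% vs 71.7%; poor condition: 41.9% vs 22.0% — Diet N is higher every time.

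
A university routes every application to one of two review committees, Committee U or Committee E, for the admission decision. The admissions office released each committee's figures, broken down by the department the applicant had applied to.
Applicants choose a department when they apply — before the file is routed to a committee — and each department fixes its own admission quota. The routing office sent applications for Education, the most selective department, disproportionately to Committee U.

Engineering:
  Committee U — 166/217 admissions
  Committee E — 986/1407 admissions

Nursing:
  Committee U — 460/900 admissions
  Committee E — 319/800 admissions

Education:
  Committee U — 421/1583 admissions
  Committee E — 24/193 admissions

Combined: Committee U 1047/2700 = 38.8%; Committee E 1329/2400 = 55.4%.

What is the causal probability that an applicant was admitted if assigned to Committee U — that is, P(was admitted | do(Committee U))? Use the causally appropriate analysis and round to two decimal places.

0.51

The department-specific comparison favours Committee U throughout, but the pooled figures favour Committee E. The question is whether to condition on department.
Nothing the review committee does changes department; the imbalance is an allocation artefact. With department also predicting the outcome, the pooled figure is confounded, and the within-stratum comparison is the causal one.
Standardising Committee U to the population department mix: 0.318·166/217 + 0.333·460/900 + 0.348·421/1583 = 0.507.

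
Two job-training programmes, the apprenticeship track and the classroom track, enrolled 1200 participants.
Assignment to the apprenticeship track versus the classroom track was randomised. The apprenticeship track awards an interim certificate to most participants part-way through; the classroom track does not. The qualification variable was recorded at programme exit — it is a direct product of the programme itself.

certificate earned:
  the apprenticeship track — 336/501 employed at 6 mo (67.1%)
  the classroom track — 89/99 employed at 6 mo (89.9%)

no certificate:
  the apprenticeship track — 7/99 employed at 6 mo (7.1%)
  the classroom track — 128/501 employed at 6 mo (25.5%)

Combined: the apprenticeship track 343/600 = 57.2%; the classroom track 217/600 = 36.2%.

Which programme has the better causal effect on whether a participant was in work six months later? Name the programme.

Stratifying would compare programmes among participants the programmes themselves sorted into qualification attained during the programme groups — a form of selection on an intermediate. The unconditioned pooled rates give the total causal effect.
Pooled: the apprenticeship track 57.2% vs the classroom track 36.2%; the apprenticeship track is higher overall.

the apprenticeship track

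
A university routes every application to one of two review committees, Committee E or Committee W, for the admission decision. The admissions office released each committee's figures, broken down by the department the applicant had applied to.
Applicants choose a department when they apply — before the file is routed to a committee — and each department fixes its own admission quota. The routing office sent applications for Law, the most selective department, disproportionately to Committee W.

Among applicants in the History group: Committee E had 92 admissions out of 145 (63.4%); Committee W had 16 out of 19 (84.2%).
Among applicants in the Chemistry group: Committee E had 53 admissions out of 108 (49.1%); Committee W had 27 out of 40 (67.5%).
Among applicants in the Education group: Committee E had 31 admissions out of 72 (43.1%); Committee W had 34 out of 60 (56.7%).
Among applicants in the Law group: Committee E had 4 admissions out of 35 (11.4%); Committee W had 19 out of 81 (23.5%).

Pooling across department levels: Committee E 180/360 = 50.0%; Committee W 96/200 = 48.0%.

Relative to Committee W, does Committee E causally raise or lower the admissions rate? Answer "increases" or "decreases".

decreases

Here department is a common cause — it drives both which review committee a case falls under and the outcome. The crude comparison mixes populations; the stratum-specific rates are the causally relevant ones.
Within each level — History: 63.4% vs 84.2%; Chemistry: 49.1% vs 67.5%; Education: 43.1% vs 56.7%; Law: 11.4% vs 23.5% — Committee W is higher every time.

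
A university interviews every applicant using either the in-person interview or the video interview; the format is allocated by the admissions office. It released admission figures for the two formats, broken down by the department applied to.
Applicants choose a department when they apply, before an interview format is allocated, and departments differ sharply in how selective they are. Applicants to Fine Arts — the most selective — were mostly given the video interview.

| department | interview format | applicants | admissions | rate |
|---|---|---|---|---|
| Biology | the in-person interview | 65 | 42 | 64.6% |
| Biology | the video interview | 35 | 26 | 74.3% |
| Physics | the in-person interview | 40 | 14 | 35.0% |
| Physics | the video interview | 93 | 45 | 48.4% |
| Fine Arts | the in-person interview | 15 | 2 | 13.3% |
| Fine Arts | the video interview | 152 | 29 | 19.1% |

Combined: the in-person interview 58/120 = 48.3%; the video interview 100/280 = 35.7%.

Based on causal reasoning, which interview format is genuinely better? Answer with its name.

the video interview

the video interview is higher inside every department stratum but the in-person interview is higher in aggregate. Whether to stratify depends on how department relates to the interview format.
Department is set before the interview format has any effect — it is not caused by the interview format — and it independently drives the outcome. That makes it a confounder, so the causal comparison is within department levels.
Within each level — Biology: 64.6% vs 74.3%; Physics: 35.0% vs 48.4%; Fine Arts: 13.3% vs 19.1% — the video interview is higher every time.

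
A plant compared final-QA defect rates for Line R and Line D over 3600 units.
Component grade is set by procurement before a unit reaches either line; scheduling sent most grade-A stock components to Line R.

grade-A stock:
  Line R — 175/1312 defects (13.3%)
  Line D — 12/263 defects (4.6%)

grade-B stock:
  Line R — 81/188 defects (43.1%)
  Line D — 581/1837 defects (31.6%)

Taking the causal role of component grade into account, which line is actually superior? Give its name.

Component grade satisfies the back-door criterion: it is not a descendant of the line, and it blocks the spurious path from line to outcome. Adjusting for it (i.e., using the within-component grade rates) gives the causal effect.
Within each level — grade-A stock: 13.3% vs 4.6%; grade-B stock: 43.1% vs 31.6% — Line D is lower every time.

Line D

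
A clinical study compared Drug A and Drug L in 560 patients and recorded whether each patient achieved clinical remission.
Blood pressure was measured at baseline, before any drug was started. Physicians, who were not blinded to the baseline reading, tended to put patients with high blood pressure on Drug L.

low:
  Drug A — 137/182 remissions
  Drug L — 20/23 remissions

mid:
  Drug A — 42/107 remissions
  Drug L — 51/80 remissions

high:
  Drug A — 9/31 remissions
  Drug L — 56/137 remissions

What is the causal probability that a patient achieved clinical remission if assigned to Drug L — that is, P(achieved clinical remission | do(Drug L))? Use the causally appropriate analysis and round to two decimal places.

The blood pressure-specific comparison favours Drug L throughout, but the pooled figures favour Drug A. The question is whether to condition on blood pressure.
Since blood pressure is a pre-existing factor (not a product of the drug) and it affects the outcome on its own, it is a confounder. The stratified rates, not the pooled rate, identify the causal effect.
Standardising Drug L to the population blood pressure mix: 0.366·20/23 + 0.334·51/80 + 0.300·56/137 = 0.654.

0.65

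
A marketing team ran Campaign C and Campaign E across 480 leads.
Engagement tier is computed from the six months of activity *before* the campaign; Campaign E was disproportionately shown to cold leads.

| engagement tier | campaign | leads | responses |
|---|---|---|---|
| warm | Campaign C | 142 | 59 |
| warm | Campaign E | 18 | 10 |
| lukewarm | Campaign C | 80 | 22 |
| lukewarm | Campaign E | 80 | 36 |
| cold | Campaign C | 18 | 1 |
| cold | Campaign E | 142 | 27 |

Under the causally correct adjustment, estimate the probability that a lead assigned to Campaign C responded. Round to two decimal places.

The engagement tier-specific comparison favours Campaign E throughout, but the pooled figures favour Campaign C. The question is whether to condition on engagement tier.
Here engagement tier is a common cause — it drives both which campaign a case falls under and the outcome. The crude comparison mixes populations; the stratum-specific rates are the causally relevant ones.
Standardising Campaign C to the population engagement tier mix: 0.333·59/142 + 0.333·22/80 + 0.333·1/18 = 0.249.

0.25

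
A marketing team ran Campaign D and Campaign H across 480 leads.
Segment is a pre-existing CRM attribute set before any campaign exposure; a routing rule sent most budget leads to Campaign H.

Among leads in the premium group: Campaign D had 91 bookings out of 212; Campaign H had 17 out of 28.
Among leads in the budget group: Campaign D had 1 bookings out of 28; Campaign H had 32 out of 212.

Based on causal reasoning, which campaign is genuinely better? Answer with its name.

Campaign H is higher inside every customer segment stratum but Campaign D is higher in aggregate. Whether to stratify depends on how customer segment relates to the campaign.
Here customer segment is a common cause — it drives both which campaign a case falls under and the outcome. The crude comparison mixes populations; the stratum-specific rates are the causally relevant ones.
Within each level — premium: 42.9% vs 60.7%; budget: 3.6% vs 15.1% — Campaign H is higher every time.

Campaign H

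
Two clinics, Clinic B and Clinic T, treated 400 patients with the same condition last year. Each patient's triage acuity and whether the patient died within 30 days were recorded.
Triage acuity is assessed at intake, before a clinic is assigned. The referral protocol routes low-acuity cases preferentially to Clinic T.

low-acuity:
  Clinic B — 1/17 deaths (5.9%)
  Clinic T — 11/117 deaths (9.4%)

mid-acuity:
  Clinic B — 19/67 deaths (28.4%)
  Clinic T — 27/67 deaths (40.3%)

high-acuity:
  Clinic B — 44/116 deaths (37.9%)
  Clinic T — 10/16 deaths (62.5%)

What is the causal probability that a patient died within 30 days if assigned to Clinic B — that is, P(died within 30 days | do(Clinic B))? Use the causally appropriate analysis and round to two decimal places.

0.24

The stratified and pooled comparisons disagree (Clinic B wins within each triage acuity; Clinic T wins overall), so the answer turns on the causal role of triage acuity.
The imbalance in triage acuity arose from how patients were allocated, not from anything the clinic did; and triage acuity independently affects the outcome. The pooled gap is confounded — condition on triage acuity.
Standardising Clinic B to the population triage acuity mix: 0.335·1/17 + 0.335·19/67 + 0.330·44/116 = 0.240.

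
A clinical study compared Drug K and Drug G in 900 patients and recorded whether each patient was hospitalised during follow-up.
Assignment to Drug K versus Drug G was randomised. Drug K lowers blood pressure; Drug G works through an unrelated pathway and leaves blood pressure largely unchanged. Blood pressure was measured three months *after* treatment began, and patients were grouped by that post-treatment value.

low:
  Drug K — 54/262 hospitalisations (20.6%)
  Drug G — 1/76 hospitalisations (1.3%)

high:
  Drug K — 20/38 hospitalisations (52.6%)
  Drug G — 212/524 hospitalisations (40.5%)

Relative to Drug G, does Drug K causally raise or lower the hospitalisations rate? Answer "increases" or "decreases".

Blood pressure is downstream of the drug. One should not condition on a consequence of treatment, so the overall rates are the right comparison.
Pooled: Drug K 24.7% vs Drug G 35.5%; Drug K is lower overall.

decreases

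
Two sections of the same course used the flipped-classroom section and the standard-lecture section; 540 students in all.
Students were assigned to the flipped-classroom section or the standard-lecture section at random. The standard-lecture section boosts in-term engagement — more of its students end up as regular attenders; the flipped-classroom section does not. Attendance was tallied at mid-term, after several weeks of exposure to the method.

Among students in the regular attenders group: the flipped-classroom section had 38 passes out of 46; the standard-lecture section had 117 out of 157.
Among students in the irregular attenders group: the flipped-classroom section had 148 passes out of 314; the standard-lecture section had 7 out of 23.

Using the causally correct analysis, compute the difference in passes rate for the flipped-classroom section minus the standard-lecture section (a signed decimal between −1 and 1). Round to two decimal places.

-0.17

The stratified and pooled comparisons disagree (the flipped-classroom section wins within each mid-term attendance; the standard-lecture section wins overall), so the answer turns on the causal role of mid-term attendance.
Mid-term attendance is downstream of the teaching method. One should not condition on a consequence of treatment, so the overall rates are the right comparison.
The causal difference is the pooled difference: 0.517 − 0.689 = -0.172.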